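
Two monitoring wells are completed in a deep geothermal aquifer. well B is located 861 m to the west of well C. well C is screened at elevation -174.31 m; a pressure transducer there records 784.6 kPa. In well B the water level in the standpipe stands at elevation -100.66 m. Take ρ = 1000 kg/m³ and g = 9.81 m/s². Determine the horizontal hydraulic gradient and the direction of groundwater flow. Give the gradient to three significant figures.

Pressure head at well C: ψ = P/(ρg) = 784.6×1000 / (1000 × 9.81) = 79.98 m.
Total head at well C: h = z + ψ = -174.31 + 79.98 = -94.33 m.
Total head at well B: h = -100.66 m (water level in the piezometer is the total head).
Head difference: h(well C) − h(well B) = -94.33 − (-100.66) = 6.33 m.
Hydraulic gradient: i = |Δh| / L = 6.33 / 861 = 0.00735.
Flow is from higher to lower head: from well C toward well B, i.e. toward the west.

i ≈ 0.00735; groundwater flows toward the west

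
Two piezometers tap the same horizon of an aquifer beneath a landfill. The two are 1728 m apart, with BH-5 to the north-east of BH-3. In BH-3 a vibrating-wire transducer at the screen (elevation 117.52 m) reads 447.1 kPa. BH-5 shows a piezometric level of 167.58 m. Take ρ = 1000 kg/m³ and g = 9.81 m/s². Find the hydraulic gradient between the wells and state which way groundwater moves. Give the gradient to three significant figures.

Pressure head at BH-3: ψ = P/(ρg) = 447.1×1000 / (1000 × 9.81) = 45.58 m.
Total head at BH-3: h = z + ψ = 117.52 + 45.58 = 163.10 m.
Total head at BH-5: h = 167.58 m (water level in the piezometer is the total head).
Head difference: h(BH-3) − h(BH-5) = 163.10 − 167.58 = -4.48 m.
Hydraulic gradient: i = |Δh| / L = 4.48 / 1728 = 0.00259.
Flow is from higher to lower head: from BH-5 toward BH-3, i.e. toward the south-west.

i ≈ 0.00259; groundwater flows toward the south-west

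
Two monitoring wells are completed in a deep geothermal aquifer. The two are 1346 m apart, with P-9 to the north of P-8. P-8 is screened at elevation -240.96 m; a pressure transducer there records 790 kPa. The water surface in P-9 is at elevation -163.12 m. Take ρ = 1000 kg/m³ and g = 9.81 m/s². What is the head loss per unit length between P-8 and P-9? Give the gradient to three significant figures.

Pressure head at P-8: ψ = P/(ρg) = 790×1000 / (1000 × 9.81) = 80.53 m.
Total head at P-8: h = z + ψ = -240.96 + 80.53 = -160.43 m.
Total head at P-9: h = -163.12 m (water level in the piezometer is the total head).
Head difference: h(P-8) − h(P-9) = -160.43 − (-163.12) = 2.69 m.
Hydraulic gradient: i = |Δh| / L = 2.69 / 1346 = 0.00200.

i ≈ 0.00200 m/m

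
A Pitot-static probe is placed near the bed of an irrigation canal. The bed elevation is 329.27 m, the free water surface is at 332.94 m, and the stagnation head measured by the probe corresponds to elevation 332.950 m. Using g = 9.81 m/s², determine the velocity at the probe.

v ≈ 0.443 m/s

Near the bed, under hydrostatic conditions, the piezometric head (z + ψ) equals the free-surface elevation, 332.94 m.
Velocity head = total − piezometric = 332.950 − 332.94 = 0.010 m.
v = √(2g·h_v) = √(2 × 9.81 × 0.010) = 0.443 m/s.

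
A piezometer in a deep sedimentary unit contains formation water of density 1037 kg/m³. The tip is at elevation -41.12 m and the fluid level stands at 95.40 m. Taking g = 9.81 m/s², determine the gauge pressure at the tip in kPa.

P ≈ 1390 kPa

Pressure head ψ = h − z = 95.40 − (-41.12) = 136.52 m.
P = ρgψ = 1037 × 9.81 × 136.52 = 1388814 Pa ≈ 1390 kPa.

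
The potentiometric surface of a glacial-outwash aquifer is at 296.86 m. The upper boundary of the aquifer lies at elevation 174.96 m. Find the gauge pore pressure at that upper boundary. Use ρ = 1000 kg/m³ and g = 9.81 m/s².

Pressure head at the aquifer top: ψ = h − z = 296.86 − 174.96 = 121.90 m.
P = ρgψ = 1000 × 9.81 × 121.90 = 1195839 Pa ≈ 1200 kPa.

P ≈ 1200 kPa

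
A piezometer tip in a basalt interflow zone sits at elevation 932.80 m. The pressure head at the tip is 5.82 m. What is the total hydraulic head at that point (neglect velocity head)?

h ≈ 938.62 m

h = z + ψ = 932.80 + 5.82 = 938.62 m.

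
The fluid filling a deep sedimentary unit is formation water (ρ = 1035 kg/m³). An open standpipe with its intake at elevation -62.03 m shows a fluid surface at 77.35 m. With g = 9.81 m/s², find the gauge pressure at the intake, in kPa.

P ≈ 1420 kPa

Pressure head ψ = h − z = 77.35 − (-62.03) = 139.38 m.
P = ρgψ = 1035 × 9.81 × 139.38 = 1415174 Pa ≈ 1420 kPa.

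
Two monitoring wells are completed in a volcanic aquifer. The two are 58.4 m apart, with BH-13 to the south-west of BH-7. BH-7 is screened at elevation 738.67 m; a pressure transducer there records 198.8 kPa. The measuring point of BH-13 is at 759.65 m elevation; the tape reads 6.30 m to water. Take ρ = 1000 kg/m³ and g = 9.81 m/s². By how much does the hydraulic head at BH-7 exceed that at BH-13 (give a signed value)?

Δh ≈ 5.59 m

Pressure head at BH-7: ψ = P/(ρg) = 198.8×1000 / (1000 × 9.81) = 20.27 m.
Total head at BH-7: h = z + ψ = 738.67 + 20.27 = 758.94 m.
Total head at BH-13: h = 759.65 − 6.30 = 753.35 m.
Head difference: h(BH-7) − h(BH-13) = 758.94 − 753.35 = 5.59 m.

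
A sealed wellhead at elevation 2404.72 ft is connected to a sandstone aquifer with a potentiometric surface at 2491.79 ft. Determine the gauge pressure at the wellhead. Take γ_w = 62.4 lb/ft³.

P ≈ 37.7 psi

Head above the cap: Δh = 2491.79 − 2404.72 = 87.07 ft.
P = γΔh/144 = 62.4 × 87.07 / 144 = 37.7 psi.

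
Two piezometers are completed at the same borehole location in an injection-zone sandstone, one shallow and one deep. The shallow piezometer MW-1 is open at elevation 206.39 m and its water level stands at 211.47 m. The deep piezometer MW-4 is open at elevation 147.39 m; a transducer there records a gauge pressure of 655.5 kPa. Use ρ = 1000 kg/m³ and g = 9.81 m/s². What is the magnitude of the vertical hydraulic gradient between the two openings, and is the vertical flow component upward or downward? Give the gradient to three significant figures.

|i_v| ≈ 0.0464; vertical flow is upward

Total head at MW-1: h = 211.47 m (water level in the standpipe).
Pressure head at MW-4: ψ = P/(ρg) = 655.5×1000 / (1000 × 9.81) = 66.82 m.
Total head at MW-4: h = z + ψ = 147.39 + 66.82 = 214.21 m.
Δh = h(MW-1) − h(MW-4) = 211.47 − 214.21 = -2.74 m.
Vertical separation Δz = 206.39 − 147.39 = 59.00 m.
|i_v| = |Δh| / Δz = 2.74 / 59.00 = 0.0464.
Head is higher in the deep piezometer, so vertical flow is upward (discharge condition).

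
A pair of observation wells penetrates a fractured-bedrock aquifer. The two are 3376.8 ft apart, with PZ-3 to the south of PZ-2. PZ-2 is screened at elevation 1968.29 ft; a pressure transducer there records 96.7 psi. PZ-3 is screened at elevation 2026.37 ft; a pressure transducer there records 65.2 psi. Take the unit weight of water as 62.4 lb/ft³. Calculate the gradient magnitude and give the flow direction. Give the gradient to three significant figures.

Pressure head at PZ-2: ψ = 144·P/γ = 144 × 96.7 / 62.4 = 223.15 ft.
Total head at PZ-2: h = z + ψ = 1968.29 + 223.15 = 2191.44 ft.
Pressure head at PZ-3: ψ = 144·P/γ = 144 × 65.2 / 62.4 = 150.46 ft.
Total head at PZ-3: h = z + ψ = 2026.37 + 150.46 = 2176.83 ft.
Head difference: h(PZ-2) − h(PZ-3) = 2191.44 − 2176.83 = 14.61 ft.
Hydraulic gradient: i = |Δh| / L = 14.61 / 3376.8 = 0.00433.
Flow is from higher to lower head: from PZ-2 toward PZ-3, i.e. toward the south.

i ≈ 0.00433; groundwater flows toward the south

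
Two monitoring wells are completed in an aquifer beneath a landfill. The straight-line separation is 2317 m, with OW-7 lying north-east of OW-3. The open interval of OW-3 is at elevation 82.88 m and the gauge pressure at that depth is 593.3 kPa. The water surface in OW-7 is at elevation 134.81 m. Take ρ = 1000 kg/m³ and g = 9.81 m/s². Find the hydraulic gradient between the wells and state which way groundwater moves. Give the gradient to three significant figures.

i ≈ 0.00369; groundwater flows toward the north-east

Pressure head at OW-3: ψ = P/(ρg) = 593.3×1000 / (1000 × 9.81) = 60.48 m.
Total head at OW-3: h = z + ψ = 82.88 + 60.48 = 143.36 m.
Total head at OW-7: h = 134.81 m (water level in the piezometer is the total head).
Head difference: h(OW-3) − h(OW-7) = 143.36 − 134.81 = 8.55 m.
Hydraulic gradient: i = |Δh| / L = 8.55 / 2317 = 0.00369.
Flow is from higher to lower head: from OW-3 toward OW-7, i.e. toward the north-east.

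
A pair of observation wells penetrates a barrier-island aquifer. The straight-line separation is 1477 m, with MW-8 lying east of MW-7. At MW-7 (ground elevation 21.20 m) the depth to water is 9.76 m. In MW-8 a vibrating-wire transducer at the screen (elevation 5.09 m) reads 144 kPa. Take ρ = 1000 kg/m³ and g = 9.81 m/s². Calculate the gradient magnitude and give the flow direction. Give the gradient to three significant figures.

i ≈ 0.00564; groundwater flows toward the west

Total head at MW-7: h = 21.20 − 9.76 = 11.44 m.
Pressure head at MW-8: ψ = P/(ρg) = 144×1000 / (1000 × 9.81) = 14.68 m.
Total head at MW-8: h = z + ψ = 5.09 + 14.68 = 19.77 m.
Head difference: h(MW-7) − h(MW-8) = 11.44 − 19.77 = -8.33 m.
Hydraulic gradient: i = |Δh| / L = 8.33 / 1477 = 0.00564.
Flow is from higher to lower head: from MW-8 toward MW-7, i.e. toward the west.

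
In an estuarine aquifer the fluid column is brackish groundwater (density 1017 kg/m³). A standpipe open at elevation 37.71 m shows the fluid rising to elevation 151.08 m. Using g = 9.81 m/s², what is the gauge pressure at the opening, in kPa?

Pressure head ψ = h − z = 151.08 − 37.71 = 113.37 m.
P = ρgψ = 1017 × 9.81 × 113.37 = 1131066 Pa ≈ 1130 kPa.

P ≈ 1130 kPa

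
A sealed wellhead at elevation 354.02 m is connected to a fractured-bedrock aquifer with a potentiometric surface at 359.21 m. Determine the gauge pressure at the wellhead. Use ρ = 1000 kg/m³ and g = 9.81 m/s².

Head above the cap: Δh = 359.21 − 354.02 = 5.19 m.
P = ρgΔh = 1000 × 9.81 × 5.19 = 50914 Pa ≈ 50.9 kPa.

P ≈ 50.9 kPa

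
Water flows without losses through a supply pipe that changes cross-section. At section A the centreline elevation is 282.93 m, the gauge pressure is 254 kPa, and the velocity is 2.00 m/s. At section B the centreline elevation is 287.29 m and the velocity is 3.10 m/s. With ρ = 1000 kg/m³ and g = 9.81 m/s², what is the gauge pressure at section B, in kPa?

P₂ ≈ 208 kPa

Pressure head at A: ψ₁ = P₁/(ρg) = 254×1000 / (1000 × 9.81) = 25.89 m.
Velocity heads: v₁²/2g = 2.00²/19.62 = 0.204 m; v₂²/2g = 3.10²/19.62 = 0.490 m.
Total head H = z₁ + ψ₁ + v₁²/2g = 282.93 + 25.89 + 0.204 = 309.02 m.
ψ₂ = H − z₂ − v₂²/2g = 309.02 − 287.29 − 0.490 = 21.24 m.
P₂ = ρgψ₂ = 1000 × 9.81 × 21.24 ≈ 208 kPa.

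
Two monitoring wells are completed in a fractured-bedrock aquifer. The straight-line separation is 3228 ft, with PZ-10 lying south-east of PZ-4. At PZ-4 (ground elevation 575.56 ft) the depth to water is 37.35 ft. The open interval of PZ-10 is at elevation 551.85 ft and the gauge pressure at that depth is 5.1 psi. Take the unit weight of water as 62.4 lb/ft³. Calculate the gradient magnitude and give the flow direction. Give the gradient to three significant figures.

i ≈ 0.00787; groundwater flows toward the north-west

Total head at PZ-4: h = 575.56 − 37.35 = 538.21 ft.
Pressure head at PZ-10: ψ = 144·P/γ = 144 × 5.1 / 62.4 = 11.77 ft.
Total head at PZ-10: h = z + ψ = 551.85 + 11.77 = 563.62 ft.
Head difference: h(PZ-4) − h(PZ-10) = 538.21 − 563.62 = -25.41 ft.
Hydraulic gradient: i = |Δh| / L = 25.41 / 3228 = 0.00787.
Flow is from higher to lower head: from PZ-10 toward PZ-4, i.e. toward the north-west.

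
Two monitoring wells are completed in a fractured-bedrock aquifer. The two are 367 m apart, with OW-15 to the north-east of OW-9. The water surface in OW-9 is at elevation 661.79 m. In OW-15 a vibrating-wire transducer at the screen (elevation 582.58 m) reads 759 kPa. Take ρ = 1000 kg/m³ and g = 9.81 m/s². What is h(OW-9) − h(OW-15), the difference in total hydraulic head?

Total head at OW-9: h = 661.79 m (water level in the piezometer is the total head).
Pressure head at OW-15: ψ = P/(ρg) = 759×1000 / (1000 × 9.81) = 77.37 m.
Total head at OW-15: h = z + ψ = 582.58 + 77.37 = 659.95 m.
Head difference: h(OW-9) − h(OW-15) = 661.79 − 659.95 = 1.84 m.

Δh ≈ 1.84 m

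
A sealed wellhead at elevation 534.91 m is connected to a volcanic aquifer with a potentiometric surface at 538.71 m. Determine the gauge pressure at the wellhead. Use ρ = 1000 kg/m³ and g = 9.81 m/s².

Head above the cap: Δh = 538.71 − 534.91 = 3.80 m.
P = ρgΔh = 1000 × 9.81 × 3.80 = 37278 Pa ≈ 37.3 kPa.

P ≈ 37.3 kPa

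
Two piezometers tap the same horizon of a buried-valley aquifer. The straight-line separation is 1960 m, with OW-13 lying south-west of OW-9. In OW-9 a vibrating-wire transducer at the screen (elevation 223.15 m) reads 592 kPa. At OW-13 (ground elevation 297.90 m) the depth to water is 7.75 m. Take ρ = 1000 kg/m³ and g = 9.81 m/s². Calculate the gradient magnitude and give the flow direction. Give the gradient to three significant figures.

Pressure head at OW-9: ψ = P/(ρg) = 592×1000 / (1000 × 9.81) = 60.35 m.
Total head at OW-9: h = z + ψ = 223.15 + 60.35 = 283.50 m.
Total head at OW-13: h = 297.90 − 7.75 = 290.15 m.
Head difference: h(OW-9) − h(OW-13) = 283.50 − 290.15 = -6.65 m.
Hydraulic gradient: i = |Δh| / L = 6.65 / 1960 = 0.00339.
Flow is from higher to lower head: from OW-13 toward OW-9, i.e. toward the north-east.

i ≈ 0.00339; groundwater flows toward the north-east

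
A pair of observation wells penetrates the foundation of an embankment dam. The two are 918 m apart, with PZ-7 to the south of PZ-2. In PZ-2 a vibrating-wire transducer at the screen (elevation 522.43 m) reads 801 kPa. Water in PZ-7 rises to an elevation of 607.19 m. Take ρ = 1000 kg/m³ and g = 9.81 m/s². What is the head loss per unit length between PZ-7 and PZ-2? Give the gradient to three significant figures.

Pressure head at PZ-2: ψ = P/(ρg) = 801×1000 / (1000 × 9.81) = 81.65 m.
Total head at PZ-2: h = z + ψ = 522.43 + 81.65 = 604.08 m.
Total head at PZ-7: h = 607.19 m (water level in the piezometer is the total head).
Head difference: h(PZ-2) − h(PZ-7) = 604.08 − 607.19 = -3.11 m.
Hydraulic gradient: i = |Δh| / L = 3.11 / 918 = 0.00339.

i ≈ 0.00339 m/m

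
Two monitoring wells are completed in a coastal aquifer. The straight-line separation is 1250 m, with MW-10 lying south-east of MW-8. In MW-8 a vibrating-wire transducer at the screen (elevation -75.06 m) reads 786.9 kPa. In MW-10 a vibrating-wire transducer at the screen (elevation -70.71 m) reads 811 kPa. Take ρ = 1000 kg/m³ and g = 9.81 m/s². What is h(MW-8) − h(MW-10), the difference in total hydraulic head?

Δh ≈ -6.81 m

Pressure head at MW-8: ψ = P/(ρg) = 786.9×1000 / (1000 × 9.81) = 80.21 m.
Total head at MW-8: h = z + ψ = -75.06 + 80.21 = 5.15 m.
Pressure head at MW-10: ψ = P/(ρg) = 811×1000 / (1000 × 9.81) = 82.67 m.
Total head at MW-10: h = z + ψ = -70.71 + 82.67 = 11.96 m.
Head difference: h(MW-8) − h(MW-10) = 5.15 − 11.96 = -6.81 m.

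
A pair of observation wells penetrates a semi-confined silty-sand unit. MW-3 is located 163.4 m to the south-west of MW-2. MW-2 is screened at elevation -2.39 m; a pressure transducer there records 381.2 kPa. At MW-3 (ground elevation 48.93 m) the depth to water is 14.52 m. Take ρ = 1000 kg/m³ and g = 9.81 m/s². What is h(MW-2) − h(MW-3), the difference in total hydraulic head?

Δh ≈ 2.06 m

Pressure head at MW-2: ψ = P/(ρg) = 381.2×1000 / (1000 × 9.81) = 38.86 m.
Total head at MW-2: h = z + ψ = -2.39 + 38.86 = 36.47 m.
Total head at MW-3: h = 48.93 − 14.52 = 34.41 m.
Head difference: h(MW-2) − h(MW-3) = 36.47 − 34.41 = 2.06 m.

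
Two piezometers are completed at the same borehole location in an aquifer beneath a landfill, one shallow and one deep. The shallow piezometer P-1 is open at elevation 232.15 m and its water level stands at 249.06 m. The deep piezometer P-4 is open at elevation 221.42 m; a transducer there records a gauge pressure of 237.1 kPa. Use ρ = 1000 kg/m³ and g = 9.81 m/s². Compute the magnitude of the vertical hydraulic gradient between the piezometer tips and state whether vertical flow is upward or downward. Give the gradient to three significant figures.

Total head at P-1: h = 249.06 m (water level in the standpipe).
Pressure head at P-4: ψ = P/(ρg) = 237.1×1000 / (1000 × 9.81) = 24.17 m.
Total head at P-4: h = z + ψ = 221.42 + 24.17 = 245.59 m.
Δh = h(P-1) − h(P-4) = 249.06 − 245.59 = 3.47 m.
Vertical separation Δz = 232.15 − 221.42 = 10.73 m.
|i_v| = |Δh| / Δz = 3.47 / 10.73 = 0.323.
Head is higher in the shallow piezometer, so vertical flow is downward (recharge condition).

|i_v| ≈ 0.323; vertical flow is downward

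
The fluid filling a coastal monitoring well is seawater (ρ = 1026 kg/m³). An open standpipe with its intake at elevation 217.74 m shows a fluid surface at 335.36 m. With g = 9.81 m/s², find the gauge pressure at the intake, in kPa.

Pressure head ψ = h − z = 335.36 − 217.74 = 117.62 m.
P = ρgψ = 1026 × 9.81 × 117.62 = 1183852 Pa ≈ 1180 kPa.

P ≈ 1180 kPa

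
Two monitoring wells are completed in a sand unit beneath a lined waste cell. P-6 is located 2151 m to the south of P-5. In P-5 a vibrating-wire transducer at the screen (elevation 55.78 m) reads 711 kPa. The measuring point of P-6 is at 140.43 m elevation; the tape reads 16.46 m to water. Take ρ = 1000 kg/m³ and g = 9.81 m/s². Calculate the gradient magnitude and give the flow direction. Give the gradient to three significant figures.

Pressure head at P-5: ψ = P/(ρg) = 711×1000 / (1000 × 9.81) = 72.48 m.
Total head at P-5: h = z + ψ = 55.78 + 72.48 = 128.26 m.
Total head at P-6: h = 140.43 − 16.46 = 123.97 m.
Head difference: h(P-5) − h(P-6) = 128.26 − 123.97 = 4.29 m.
Hydraulic gradient: i = |Δh| / L = 4.29 / 2151 = 0.00199.
Flow is from higher to lower head: from P-5 toward P-6, i.e. toward the south.

i ≈ 0.00199; groundwater flows toward the south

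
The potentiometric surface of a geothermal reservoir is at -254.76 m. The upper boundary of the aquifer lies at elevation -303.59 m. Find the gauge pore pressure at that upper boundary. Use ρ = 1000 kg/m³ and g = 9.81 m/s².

Pressure head at the aquifer top: ψ = h − z = -254.76 − (-303.59) = 48.83 m.
P = ρgψ = 1000 × 9.81 × 48.83 = 479022 Pa ≈ 479 kPa.

P ≈ 479 kPa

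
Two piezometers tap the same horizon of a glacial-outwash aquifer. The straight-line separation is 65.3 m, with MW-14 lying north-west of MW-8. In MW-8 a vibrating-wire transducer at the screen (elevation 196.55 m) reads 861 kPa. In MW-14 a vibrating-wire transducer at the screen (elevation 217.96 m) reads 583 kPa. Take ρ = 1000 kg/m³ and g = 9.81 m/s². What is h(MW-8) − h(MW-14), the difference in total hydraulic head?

Pressure head at MW-8: ψ = P/(ρg) = 861×1000 / (1000 × 9.81) = 87.77 m.
Total head at MW-8: h = z + ψ = 196.55 + 87.77 = 284.32 m.
Pressure head at MW-14: ψ = P/(ρg) = 583×1000 / (1000 × 9.81) = 59.43 m.
Total head at MW-14: h = z + ψ = 217.96 + 59.43 = 277.39 m.
Head difference: h(MW-8) − h(MW-14) = 284.32 − 277.39 = 6.93 m.

Δh ≈ 6.93 m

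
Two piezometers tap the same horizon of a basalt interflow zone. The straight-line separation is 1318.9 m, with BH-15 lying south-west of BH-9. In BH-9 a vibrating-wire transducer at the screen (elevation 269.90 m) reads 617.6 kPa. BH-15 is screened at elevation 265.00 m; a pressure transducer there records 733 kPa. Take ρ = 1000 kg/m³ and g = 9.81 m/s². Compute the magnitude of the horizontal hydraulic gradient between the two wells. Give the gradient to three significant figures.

i ≈ 0.00520

Pressure head at BH-9: ψ = P/(ρg) = 617.6×1000 / (1000 × 9.81) = 62.96 m.
Total head at BH-9: h = z + ψ = 269.90 + 62.96 = 332.86 m.
Pressure head at BH-15: ψ = P/(ρg) = 733×1000 / (1000 × 9.81) = 74.72 m.
Total head at BH-15: h = z + ψ = 265.00 + 74.72 = 339.72 m.
Head difference: h(BH-9) − h(BH-15) = 332.86 − 339.72 = -6.86 m.
Hydraulic gradient: i = |Δh| / L = 6.86 / 1318.9 = 0.00520.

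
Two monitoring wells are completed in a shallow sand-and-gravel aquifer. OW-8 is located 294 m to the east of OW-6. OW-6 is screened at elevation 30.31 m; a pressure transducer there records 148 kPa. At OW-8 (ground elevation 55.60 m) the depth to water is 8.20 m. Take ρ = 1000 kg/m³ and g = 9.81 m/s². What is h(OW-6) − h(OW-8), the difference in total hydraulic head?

Δh ≈ -2.00 m

Pressure head at OW-6: ψ = P/(ρg) = 148×1000 / (1000 × 9.81) = 15.09 m.
Total head at OW-6: h = z + ψ = 30.31 + 15.09 = 45.40 m.
Total head at OW-8: h = 55.60 − 8.20 = 47.40 m.
Head difference: h(OW-6) − h(OW-8) = 45.40 − 47.40 = -2.00 m.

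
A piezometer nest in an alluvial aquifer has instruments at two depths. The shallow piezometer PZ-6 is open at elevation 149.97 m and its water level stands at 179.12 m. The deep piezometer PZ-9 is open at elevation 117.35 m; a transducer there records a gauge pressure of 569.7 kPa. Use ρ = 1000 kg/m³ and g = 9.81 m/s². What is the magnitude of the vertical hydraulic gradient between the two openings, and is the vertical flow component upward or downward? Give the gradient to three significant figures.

|i_v| ≈ 0.113; vertical flow is downward

Total head at PZ-6: h = 179.12 m (water level in the standpipe).
Pressure head at PZ-9: ψ = P/(ρg) = 569.7×1000 / (1000 × 9.81) = 58.07 m.
Total head at PZ-9: h = z + ψ = 117.35 + 58.07 = 175.42 m.
Δh = h(PZ-6) − h(PZ-9) = 179.12 − 175.42 = 3.70 m.
Vertical separation Δz = 149.97 − 117.35 = 32.62 m.
|i_v| = |Δh| / Δz = 3.70 / 32.62 = 0.113.
Head is higher in the shallow piezometer, so vertical flow is downward (recharge condition).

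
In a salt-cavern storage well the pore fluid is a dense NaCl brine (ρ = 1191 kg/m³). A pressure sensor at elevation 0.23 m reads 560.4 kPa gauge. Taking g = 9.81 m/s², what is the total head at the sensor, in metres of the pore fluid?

ψ = P/(ρg) = 560.4×1000 / (1191 × 9.81) = 47.96 m.
h = z + ψ = 0.23 + 47.96 = 48.19 m.

h ≈ 48.19 m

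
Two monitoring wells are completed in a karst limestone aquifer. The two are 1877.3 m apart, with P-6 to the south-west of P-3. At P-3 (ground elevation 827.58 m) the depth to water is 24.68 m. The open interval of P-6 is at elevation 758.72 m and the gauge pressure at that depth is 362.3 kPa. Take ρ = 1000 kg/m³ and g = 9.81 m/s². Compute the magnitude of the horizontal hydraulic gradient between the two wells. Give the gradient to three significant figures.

i ≈ 0.00386

Total head at P-3: h = 827.58 − 24.68 = 802.90 m.
Pressure head at P-6: ψ = P/(ρg) = 362.3×1000 / (1000 × 9.81) = 36.93 m.
Total head at P-6: h = z + ψ = 758.72 + 36.93 = 795.65 m.
Head difference: h(P-3) − h(P-6) = 802.90 − 795.65 = 7.25 m.
Hydraulic gradient: i = |Δh| / L = 7.25 / 1877.3 = 0.00386.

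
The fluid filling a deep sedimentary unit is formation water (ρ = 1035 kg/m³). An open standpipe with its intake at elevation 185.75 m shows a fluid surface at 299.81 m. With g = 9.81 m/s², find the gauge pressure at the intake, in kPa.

Pressure head ψ = h − z = 299.81 − 185.75 = 114.06 m.
P = ρgψ = 1035 × 9.81 × 114.06 = 1158091 Pa ≈ 1160 kPa.

P ≈ 1160 kPa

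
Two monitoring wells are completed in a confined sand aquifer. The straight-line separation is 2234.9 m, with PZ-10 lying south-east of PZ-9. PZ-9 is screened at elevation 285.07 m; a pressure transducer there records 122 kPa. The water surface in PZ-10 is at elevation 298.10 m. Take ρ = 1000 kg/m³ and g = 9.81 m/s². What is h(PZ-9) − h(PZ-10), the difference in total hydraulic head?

Pressure head at PZ-9: ψ = P/(ρg) = 122×1000 / (1000 × 9.81) = 12.44 m.
Total head at PZ-9: h = z + ψ = 285.07 + 12.44 = 297.51 m.
Total head at PZ-10: h = 298.10 m (water level in the piezometer is the total head).
Head difference: h(PZ-9) − h(PZ-10) = 297.51 − 298.10 = -0.59 m.

Δh ≈ -0.59 m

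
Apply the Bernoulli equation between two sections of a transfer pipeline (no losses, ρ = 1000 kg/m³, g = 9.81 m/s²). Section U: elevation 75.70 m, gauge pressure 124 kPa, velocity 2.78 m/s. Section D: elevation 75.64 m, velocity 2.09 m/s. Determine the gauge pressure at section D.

P₂ ≈ 126 kPa

Pressure head at U: ψ₁ = P₁/(ρg) = 124×1000 / (1000 × 9.81) = 12.64 m.
Velocity heads: v₁²/2g = 2.78²/19.62 = 0.394 m; v₂²/2g = 2.09²/19.62 = 0.223 m.
Total head H = z₁ + ψ₁ + v₁²/2g = 75.70 + 12.64 + 0.394 = 88.73 m.
ψ₂ = H − z₂ − v₂²/2g = 88.73 − 75.64 − 0.223 = 12.87 m.
P₂ = ρgψ₂ = 1000 × 9.81 × 12.87 ≈ 126 kPa.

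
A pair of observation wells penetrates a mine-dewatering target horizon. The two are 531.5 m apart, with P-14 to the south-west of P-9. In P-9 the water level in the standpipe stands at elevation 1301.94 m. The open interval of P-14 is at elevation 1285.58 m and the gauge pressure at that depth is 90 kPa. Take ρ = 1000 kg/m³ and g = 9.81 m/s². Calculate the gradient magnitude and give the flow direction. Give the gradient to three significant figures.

Total head at P-9: h = 1301.94 m (water level in the piezometer is the total head).
Pressure head at P-14: ψ = P/(ρg) = 90×1000 / (1000 × 9.81) = 9.17 m.
Total head at P-14: h = z + ψ = 1285.58 + 9.17 = 1294.75 m.
Head difference: h(P-9) − h(P-14) = 1301.94 − 1294.75 = 7.19 m.
Hydraulic gradient: i = |Δh| / L = 7.19 / 531.5 = 0.0135.
Flow is from higher to lower head: from P-9 toward P-14, i.e. toward the south-west.

i ≈ 0.0135; groundwater flows toward the south-west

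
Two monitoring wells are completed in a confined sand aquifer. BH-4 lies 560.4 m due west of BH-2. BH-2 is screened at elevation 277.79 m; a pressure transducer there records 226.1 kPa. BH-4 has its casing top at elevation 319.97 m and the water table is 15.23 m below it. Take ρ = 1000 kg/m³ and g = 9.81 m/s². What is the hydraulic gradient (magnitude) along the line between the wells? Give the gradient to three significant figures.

i ≈ 0.00696

Pressure head at BH-2: ψ = P/(ρg) = 226.1×1000 / (1000 × 9.81) = 23.05 m.
Total head at BH-2: h = z + ψ = 277.79 + 23.05 = 300.84 m.
Total head at BH-4: h = 319.97 − 15.23 = 304.74 m.
Head difference: h(BH-2) − h(BH-4) = 300.84 − 304.74 = -3.90 m.
Hydraulic gradient: i = |Δh| / L = 3.90 / 560.4 = 0.00696.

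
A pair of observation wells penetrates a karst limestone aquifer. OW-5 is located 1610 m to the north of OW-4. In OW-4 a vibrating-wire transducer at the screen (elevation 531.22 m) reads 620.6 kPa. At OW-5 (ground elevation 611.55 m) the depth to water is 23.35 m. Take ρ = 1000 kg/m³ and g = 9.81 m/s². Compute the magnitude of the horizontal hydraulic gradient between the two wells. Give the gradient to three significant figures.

i ≈ 0.00390

Pressure head at OW-4: ψ = P/(ρg) = 620.6×1000 / (1000 × 9.81) = 63.26 m.
Total head at OW-4: h = z + ψ = 531.22 + 63.26 = 594.48 m.
Total head at OW-5: h = 611.55 − 23.35 = 588.20 m.
Head difference: h(OW-4) − h(OW-5) = 594.48 − 588.20 = 6.28 m.
Hydraulic gradient: i = |Δh| / L = 6.28 / 1610 = 0.00390.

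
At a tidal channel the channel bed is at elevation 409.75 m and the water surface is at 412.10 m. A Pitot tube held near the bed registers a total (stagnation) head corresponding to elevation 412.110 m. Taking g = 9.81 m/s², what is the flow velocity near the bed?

Near the bed, under hydrostatic conditions, the piezometric head (z + ψ) equals the free-surface elevation, 412.10 m.
Velocity head = total − piezometric = 412.110 − 412.10 = 0.010 m.
v = √(2g·h_v) = √(2 × 9.81 × 0.010) = 0.443 m/s.

v ≈ 0.443 m/s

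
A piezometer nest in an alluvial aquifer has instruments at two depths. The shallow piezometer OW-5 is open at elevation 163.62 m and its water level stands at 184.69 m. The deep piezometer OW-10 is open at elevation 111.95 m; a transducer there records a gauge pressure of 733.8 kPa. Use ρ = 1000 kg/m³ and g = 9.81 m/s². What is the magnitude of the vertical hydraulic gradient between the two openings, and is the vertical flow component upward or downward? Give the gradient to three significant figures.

|i_v| ≈ 0.0399; vertical flow is upward

Total head at OW-5: h = 184.69 m (water level in the standpipe).
Pressure head at OW-10: ψ = P/(ρg) = 733.8×1000 / (1000 × 9.81) = 74.80 m.
Total head at OW-10: h = z + ψ = 111.95 + 74.80 = 186.75 m.
Δh = h(OW-5) − h(OW-10) = 184.69 − 186.75 = -2.06 m.
Vertical separation Δz = 163.62 − 111.95 = 51.67 m.
|i_v| = |Δh| / Δz = 2.06 / 51.67 = 0.0399.
Head is higher in the deep piezometer, so vertical flow is upward (discharge condition).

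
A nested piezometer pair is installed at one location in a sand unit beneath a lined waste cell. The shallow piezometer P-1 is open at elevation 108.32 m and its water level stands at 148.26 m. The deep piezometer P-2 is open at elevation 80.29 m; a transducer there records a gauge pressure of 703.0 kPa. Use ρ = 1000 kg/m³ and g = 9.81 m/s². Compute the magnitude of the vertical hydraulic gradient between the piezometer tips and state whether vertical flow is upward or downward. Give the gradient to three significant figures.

Total head at P-1: h = 148.26 m (water level in the standpipe).
Pressure head at P-2: ψ = P/(ρg) = 703.0×1000 / (1000 × 9.81) = 71.66 m.
Total head at P-2: h = z + ψ = 80.29 + 71.66 = 151.95 m.
Δh = h(P-1) − h(P-2) = 148.26 − 151.95 = -3.69 m.
Vertical separation Δz = 108.32 − 80.29 = 28.03 m.
|i_v| = |Δh| / Δz = 3.69 / 28.03 = 0.132.
Head is higher in the deep piezometer, so vertical flow is upward (discharge condition).

|i_v| ≈ 0.132; vertical flow is upward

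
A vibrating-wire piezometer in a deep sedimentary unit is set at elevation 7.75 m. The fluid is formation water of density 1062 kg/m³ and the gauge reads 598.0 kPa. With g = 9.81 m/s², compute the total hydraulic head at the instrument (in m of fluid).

h ≈ 65.15 m

ψ = P/(ρg) = 598.0×1000 / (1062 × 9.81) = 57.40 m.
h = z + ψ = 7.75 + 57.40 = 65.15 m.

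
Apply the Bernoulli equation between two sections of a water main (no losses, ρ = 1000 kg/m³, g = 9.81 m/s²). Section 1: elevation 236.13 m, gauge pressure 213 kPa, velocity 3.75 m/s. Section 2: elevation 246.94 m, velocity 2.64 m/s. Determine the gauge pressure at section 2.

P₂ ≈ 111 kPa

Pressure head at 1: ψ₁ = P₁/(ρg) = 213×1000 / (1000 × 9.81) = 21.71 m.
Velocity heads: v₁²/2g = 3.75²/19.62 = 0.717 m; v₂²/2g = 2.64²/19.62 = 0.355 m.
Total head H = z₁ + ψ₁ + v₁²/2g = 236.13 + 21.71 + 0.717 = 258.56 m.
ψ₂ = H − z₂ − v₂²/2g = 258.56 − 246.94 − 0.355 = 11.27 m.
P₂ = ρgψ₂ = 1000 × 9.81 × 11.27 ≈ 111 kPa.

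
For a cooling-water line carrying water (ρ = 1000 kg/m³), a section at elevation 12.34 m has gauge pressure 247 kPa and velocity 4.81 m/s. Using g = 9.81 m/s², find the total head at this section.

h ≈ 38.70 m

Pressure head ψ = P/(ρg) = 247×1000 / (1000 × 9.81) = 25.18 m.
Velocity head = v²/(2g) = 4.81² / (2 × 9.81) = 1.179 m.
h = z + ψ + v²/(2g) = 12.34 + 25.18 + 1.179 = 38.70 m.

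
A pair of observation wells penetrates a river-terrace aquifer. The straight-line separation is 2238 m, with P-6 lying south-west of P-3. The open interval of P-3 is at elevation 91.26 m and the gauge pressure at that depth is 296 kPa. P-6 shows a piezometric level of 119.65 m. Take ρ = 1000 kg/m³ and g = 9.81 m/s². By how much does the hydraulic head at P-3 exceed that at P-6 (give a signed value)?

Pressure head at P-3: ψ = P/(ρg) = 296×1000 / (1000 × 9.81) = 30.17 m.
Total head at P-3: h = z + ψ = 91.26 + 30.17 = 121.43 m.
Total head at P-6: h = 119.65 m (water level in the piezometer is the total head).
Head difference: h(P-3) − h(P-6) = 121.43 − 119.65 = 1.78 m.

Δh ≈ 1.78 m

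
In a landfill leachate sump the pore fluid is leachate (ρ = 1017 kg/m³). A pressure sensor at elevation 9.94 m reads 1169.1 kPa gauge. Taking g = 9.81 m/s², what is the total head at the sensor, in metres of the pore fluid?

ψ = P/(ρg) = 1169.1×1000 / (1017 × 9.81) = 117.18 m.
h = z + ψ = 9.94 + 117.18 = 127.12 m.

h ≈ 127.12 m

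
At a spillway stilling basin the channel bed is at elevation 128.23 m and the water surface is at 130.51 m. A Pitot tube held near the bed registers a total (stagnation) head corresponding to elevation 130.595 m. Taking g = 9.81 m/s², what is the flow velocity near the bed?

v ≈ 1.29 m/s

Near the bed, under hydrostatic conditions, the piezometric head (z + ψ) equals the free-surface elevation, 130.51 m.
Velocity head = total − piezometric = 130.595 − 130.51 = 0.085 m.
v = √(2g·h_v) = √(2 × 9.81 × 0.085) = 1.29 m/s.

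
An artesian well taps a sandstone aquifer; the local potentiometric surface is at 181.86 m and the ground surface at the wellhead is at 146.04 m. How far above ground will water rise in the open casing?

Water rises to the potentiometric surface, so the rise above ground = 181.86 − 146.04 = 35.82 m.

≈ 35.82 m above ground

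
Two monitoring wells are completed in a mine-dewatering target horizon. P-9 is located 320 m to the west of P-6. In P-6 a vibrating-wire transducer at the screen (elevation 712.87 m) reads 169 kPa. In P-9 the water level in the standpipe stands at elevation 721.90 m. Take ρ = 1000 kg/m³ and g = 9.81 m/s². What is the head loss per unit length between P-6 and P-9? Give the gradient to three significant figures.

Pressure head at P-6: ψ = P/(ρg) = 169×1000 / (1000 × 9.81) = 17.23 m.
Total head at P-6: h = z + ψ = 712.87 + 17.23 = 730.10 m.
Total head at P-9: h = 721.90 m (water level in the piezometer is the total head).
Head difference: h(P-6) − h(P-9) = 730.10 − 721.90 = 8.20 m.
Hydraulic gradient: i = |Δh| / L = 8.20 / 320 = 0.0256.

i ≈ 0.0256 m/m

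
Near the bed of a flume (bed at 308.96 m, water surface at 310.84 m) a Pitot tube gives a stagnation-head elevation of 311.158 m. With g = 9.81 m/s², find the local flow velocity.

Near the bed, under hydrostatic conditions, the piezometric head (z + ψ) equals the free-surface elevation, 310.84 m.
Velocity head = total − piezometric = 311.158 − 310.84 = 0.318 m.
v = √(2g·h_v) = √(2 × 9.81 × 0.318) = 2.50 m/s.

v ≈ 2.50 m/s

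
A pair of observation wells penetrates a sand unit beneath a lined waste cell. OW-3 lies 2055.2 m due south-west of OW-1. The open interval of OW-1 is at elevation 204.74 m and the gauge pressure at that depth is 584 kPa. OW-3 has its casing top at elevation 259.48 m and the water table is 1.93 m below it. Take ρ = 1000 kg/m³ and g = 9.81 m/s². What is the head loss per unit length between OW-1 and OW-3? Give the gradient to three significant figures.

Pressure head at OW-1: ψ = P/(ρg) = 584×1000 / (1000 × 9.81) = 59.53 m.
Total head at OW-1: h = z + ψ = 204.74 + 59.53 = 264.27 m.
Total head at OW-3: h = 259.48 − 1.93 = 257.55 m.
Head difference: h(OW-1) − h(OW-3) = 264.27 − 257.55 = 6.72 m.
Hydraulic gradient: i = |Δh| / L = 6.72 / 2055.2 = 0.00327.

i ≈ 0.00327 m/m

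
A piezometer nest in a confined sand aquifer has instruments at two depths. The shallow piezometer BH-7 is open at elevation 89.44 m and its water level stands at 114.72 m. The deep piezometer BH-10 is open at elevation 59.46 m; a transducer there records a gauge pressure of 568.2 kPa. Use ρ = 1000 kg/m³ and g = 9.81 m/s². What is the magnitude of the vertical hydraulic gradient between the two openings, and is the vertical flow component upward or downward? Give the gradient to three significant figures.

|i_v| ≈ 0.0887; vertical flow is upward

Total head at BH-7: h = 114.72 m (water level in the standpipe).
Pressure head at BH-10: ψ = P/(ρg) = 568.2×1000 / (1000 × 9.81) = 57.92 m.
Total head at BH-10: h = z + ψ = 59.46 + 57.92 = 117.38 m.
Δh = h(BH-7) − h(BH-10) = 114.72 − 117.38 = -2.66 m.
Vertical separation Δz = 89.44 − 59.46 = 29.98 m.
|i_v| = |Δh| / Δz = 2.66 / 29.98 = 0.0887.
Head is higher in the deep piezometer, so vertical flow is upward (discharge condition).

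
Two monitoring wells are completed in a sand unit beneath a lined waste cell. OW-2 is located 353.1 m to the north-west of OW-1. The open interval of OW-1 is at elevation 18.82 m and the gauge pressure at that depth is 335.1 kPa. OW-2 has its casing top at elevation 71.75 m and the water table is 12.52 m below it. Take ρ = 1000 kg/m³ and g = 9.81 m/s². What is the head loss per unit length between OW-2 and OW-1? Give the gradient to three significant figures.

Pressure head at OW-1: ψ = P/(ρg) = 335.1×1000 / (1000 × 9.81) = 34.16 m.
Total head at OW-1: h = z + ψ = 18.82 + 34.16 = 52.98 m.
Total head at OW-2: h = 71.75 − 12.52 = 59.23 m.
Head difference: h(OW-1) − h(OW-2) = 52.98 − 59.23 = -6.25 m.
Hydraulic gradient: i = |Δh| / L = 6.25 / 353.1 = 0.0177.

i ≈ 0.0177 m/m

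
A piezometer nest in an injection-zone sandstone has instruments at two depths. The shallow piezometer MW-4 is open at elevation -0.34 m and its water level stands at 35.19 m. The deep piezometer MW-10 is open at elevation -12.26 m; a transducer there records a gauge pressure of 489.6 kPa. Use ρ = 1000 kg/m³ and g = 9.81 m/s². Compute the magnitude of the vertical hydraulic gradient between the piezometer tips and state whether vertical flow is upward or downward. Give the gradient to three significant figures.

|i_v| ≈ 0.206; vertical flow is upward

Total head at MW-4: h = 35.19 m (water level in the standpipe).
Pressure head at MW-10: ψ = P/(ρg) = 489.6×1000 / (1000 × 9.81) = 49.91 m.
Total head at MW-10: h = z + ψ = -12.26 + 49.91 = 37.65 m.
Δh = h(MW-4) − h(MW-10) = 35.19 − 37.65 = -2.46 m.
Vertical separation Δz = -0.34 − (-12.26) = 11.92 m.
|i_v| = |Δh| / Δz = 2.46 / 11.92 = 0.206.
Head is higher in the deep piezometer, so vertical flow is upward (discharge condition).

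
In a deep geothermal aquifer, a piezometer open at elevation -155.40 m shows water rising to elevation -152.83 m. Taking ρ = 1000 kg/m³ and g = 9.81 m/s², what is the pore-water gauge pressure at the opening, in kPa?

P ≈ 25.2 kPa

Pressure head ψ = h − z = -152.83 − (-155.40) = 2.57 m.
P = ρgψ = 1000 × 9.81 × 2.57 = 25212 Pa ≈ 25.2 kPa.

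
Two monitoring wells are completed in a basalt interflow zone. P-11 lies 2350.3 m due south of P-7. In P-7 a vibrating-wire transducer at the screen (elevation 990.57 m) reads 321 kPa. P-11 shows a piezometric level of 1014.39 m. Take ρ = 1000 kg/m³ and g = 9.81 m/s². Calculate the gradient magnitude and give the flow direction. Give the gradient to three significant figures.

i ≈ 0.00379; groundwater flows toward the south

Pressure head at P-7: ψ = P/(ρg) = 321×1000 / (1000 × 9.81) = 32.72 m.
Total head at P-7: h = z + ψ = 990.57 + 32.72 = 1023.29 m.
Total head at P-11: h = 1014.39 m (water level in the piezometer is the total head).
Head difference: h(P-7) − h(P-11) = 1023.29 − 1014.39 = 8.90 m.
Hydraulic gradient: i = |Δh| / L = 8.90 / 2350.3 = 0.00379.
Flow is from higher to lower head: from P-7 toward P-11, i.e. toward the south.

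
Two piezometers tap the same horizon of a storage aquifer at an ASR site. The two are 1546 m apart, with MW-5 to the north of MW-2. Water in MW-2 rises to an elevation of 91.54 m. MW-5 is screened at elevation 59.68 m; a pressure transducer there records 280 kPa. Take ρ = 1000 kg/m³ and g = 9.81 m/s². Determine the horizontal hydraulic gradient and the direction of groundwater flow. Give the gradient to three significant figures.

i ≈ 0.00215; groundwater flows toward the north

Total head at MW-2: h = 91.54 m (water level in the piezometer is the total head).
Pressure head at MW-5: ψ = P/(ρg) = 280×1000 / (1000 × 9.81) = 28.54 m.
Total head at MW-5: h = z + ψ = 59.68 + 28.54 = 88.22 m.
Head difference: h(MW-2) − h(MW-5) = 91.54 − 88.22 = 3.32 m.
Hydraulic gradient: i = |Δh| / L = 3.32 / 1546 = 0.00215.
Flow is from higher to lower head: from MW-2 toward MW-5, i.e. toward the north.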